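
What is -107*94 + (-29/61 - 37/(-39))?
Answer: -23926856/2379 ≈ -10058.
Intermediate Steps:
-107*94 + (-29/61 - 37/(-39)) = -10058 + (-29*1/61 - 37*(-1/39)) = -10058 + (-29/61 + 37/39) = -10058 + 1126/2379 = -23926856/2379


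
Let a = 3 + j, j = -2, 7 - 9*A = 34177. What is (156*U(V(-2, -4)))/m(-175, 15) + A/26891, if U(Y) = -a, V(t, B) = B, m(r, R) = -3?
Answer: 4183606/80673 ≈ 51.859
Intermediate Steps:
A = -11390/3 (A = 7/9 - ⅑*34177 = 7/9 - 34177/9 = -11390/3 ≈ -3796.7)
a = 1 (a = 3 - 2 = 1)
U(Y) = -1 (U(Y) = -1*1 = -1)
(156*U(V(-2, -4)))/m(-175, 15) + A/26891 = (156*(-1))/(-3) - 11390/3/26891 = -156*(-⅓) - 11390/3*1/26891 = 52 - 11390/80673 = 4183606/80673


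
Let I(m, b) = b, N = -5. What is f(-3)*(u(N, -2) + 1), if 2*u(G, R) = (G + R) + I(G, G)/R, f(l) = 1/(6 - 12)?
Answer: 5/24 ≈ 0.20833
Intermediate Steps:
f(l) = -1/6 (f(l) = 1/(-6) = -1/6)
u(G, R) = G/2 + R/2 + G/(2*R) (u(G, R) = ((G + R) + G/R)/2 = (G + R + G/R)/2 = G/2 + R/2 + G/(2*R))
f(-3)*(u(N, -2) + 1) = -((1/2)*(-5 - 2*(-5 - 2))/(-2) + 1)/6 = -((1/2)*(-1/2)*(-5 - 2*(-7)) + 1)/6 = -((1/2)*(-1/2)*(-5 + 14) + 1)/6 = -((1/2)*(-1/2)*9 + 1)/6 = -(-9/4 + 1)/6 = -1/6*(-5/4) = 5/24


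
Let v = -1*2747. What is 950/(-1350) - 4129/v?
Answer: 59290/74169 ≈ 0.79939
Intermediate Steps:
v = -2747
950/(-1350) - 4129/v = 950/(-1350) - 4129/(-2747) = 950*(-1/1350) - 4129*(-1/2747) = -19/27 + 4129/2747 = 59290/74169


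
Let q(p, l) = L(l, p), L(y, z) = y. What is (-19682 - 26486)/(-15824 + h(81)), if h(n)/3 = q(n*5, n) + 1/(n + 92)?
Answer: 3993532/1347755 ≈ 2.9631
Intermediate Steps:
q(p, l) = l
h(n) = 3*n + 3/(92 + n) (h(n) = 3*(n + 1/(n + 92)) = 3*(n + 1/(92 + n)) = 3*n + 3/(92 + n))
(-19682 - 26486)/(-15824 + h(81)) = (-19682 - 26486)/(-15824 + 3*(1 + 81² + 92*81)/(92 + 81)) = -46168/(-15824 + 3*(1 + 6561 + 7452)/173) = -46168/(-15824 + 3*(1/173)*14014) = -46168/(-15824 + 42042/173) = -46168/(-2695510/173) = -46168*(-173/2695510) = 3993532/1347755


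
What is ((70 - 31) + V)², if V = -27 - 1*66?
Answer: 2916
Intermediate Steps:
V = -93 (V = -27 - 66 = -93)
((70 - 31) + V)² = ((70 - 31) - 93)² = (39 - 93)² = (-54)² = 2916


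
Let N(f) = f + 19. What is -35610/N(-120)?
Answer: 35610/101 ≈ 352.57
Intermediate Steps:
N(f) = 19 + f
-35610/N(-120) = -35610/(19 - 120) = -35610/(-101) = -35610*(-1/101) = 35610/101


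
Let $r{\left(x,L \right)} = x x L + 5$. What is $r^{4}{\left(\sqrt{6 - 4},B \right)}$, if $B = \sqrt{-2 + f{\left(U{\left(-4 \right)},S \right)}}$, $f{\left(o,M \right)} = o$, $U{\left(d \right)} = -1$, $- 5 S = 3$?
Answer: $-1031 + 520 i \sqrt{3} \approx -1031.0 + 900.67 i$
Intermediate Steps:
$S = - \frac{3}{5}$ ($S = \left(- \frac{1}{5}\right) 3 = - \frac{3}{5} \approx -0.6$)
$B = i \sqrt{3}$ ($B = \sqrt{-2 - 1} = \sqrt{-3} = i \sqrt{3} \approx 1.732 i$)
$r{\left(x,L \right)} = 5 + L x^{2}$ ($r{\left(x,L \right)} = x^{2} L + 5 = L x^{2} + 5 = 5 + L x^{2}$)
$r^{4}{\left(\sqrt{6 - 4},B \right)} = \left(5 + i \sqrt{3} \left(\sqrt{6 - 4}\right)^{2}\right)^{4} = \left(5 + i \sqrt{3} \left(\sqrt{2}\right)^{2}\right)^{4} = \left(5 + i \sqrt{3} \cdot 2\right)^{4} = \left(5 + 2 i \sqrt{3}\right)^{4}$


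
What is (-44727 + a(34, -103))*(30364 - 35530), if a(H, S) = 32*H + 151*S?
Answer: 305785872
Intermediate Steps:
(-44727 + a(34, -103))*(30364 - 35530) = (-44727 + (32*34 + 151*(-103)))*(30364 - 35530) = (-44727 + (1088 - 15553))*(-5166) = (-44727 - 14465)*(-5166) = -59192*(-5166) = 305785872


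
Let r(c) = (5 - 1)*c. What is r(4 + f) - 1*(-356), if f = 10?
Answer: 412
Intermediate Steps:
r(c) = 4*c
r(4 + f) - 1*(-356) = 4*(4 + 10) - 1*(-356) = 4*14 + 356 = 56 + 356 = 412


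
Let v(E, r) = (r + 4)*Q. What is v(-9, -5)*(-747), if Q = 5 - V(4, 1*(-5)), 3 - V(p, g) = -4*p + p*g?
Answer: -25398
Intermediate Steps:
V(p, g) = 3 + 4*p - g*p (V(p, g) = 3 - (-4*p + p*g) = 3 - (-4*p + g*p) = 3 + (4*p - g*p) = 3 + 4*p - g*p)
Q = -34 (Q = 5 - (3 + 4*4 - 1*1*(-5)*4) = 5 - (3 + 16 - 1*(-5)*4) = 5 - (3 + 16 + 20) = 5 - 1*39 = 5 - 39 = -34)
v(E, r) = -136 - 34*r (v(E, r) = (r + 4)*(-34) = (4 + r)*(-34) = -136 - 34*r)
v(-9, -5)*(-747) = (-136 - 34*(-5))*(-747) = (-136 + 170)*(-747) = 34*(-747) = -25398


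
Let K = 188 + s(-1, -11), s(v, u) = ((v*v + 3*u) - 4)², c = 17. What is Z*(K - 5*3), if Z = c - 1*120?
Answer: -151307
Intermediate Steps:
s(v, u) = (-4 + v² + 3*u)² (s(v, u) = ((v² + 3*u) - 4)² = (-4 + v² + 3*u)²)
Z = -103 (Z = 17 - 1*120 = 17 - 120 = -103)
K = 1484 (K = 188 + (-4 + (-1)² + 3*(-11))² = 188 + (-4 + 1 - 33)² = 188 + (-36)² = 188 + 1296 = 1484)
Z*(K - 5*3) = -103*(1484 - 5*3) = -103*(1484 - 15) = -103*1469 = -151307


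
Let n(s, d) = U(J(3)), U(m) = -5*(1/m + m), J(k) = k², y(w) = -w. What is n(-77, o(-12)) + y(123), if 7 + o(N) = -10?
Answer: -1517/9 ≈ -168.56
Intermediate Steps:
o(N) = -17 (o(N) = -7 - 10 = -17)
U(m) = -5*m - 5/m (U(m) = -5*(m + 1/m) = -5*m - 5/m)
n(s, d) = -410/9 (n(s, d) = -5*3² - 5/(3²) = -5*9 - 5/9 = -45 - 5*⅑ = -45 - 5/9 = -410/9)
n(-77, o(-12)) + y(123) = -410/9 - 1*123 = -410/9 - 123 = -1517/9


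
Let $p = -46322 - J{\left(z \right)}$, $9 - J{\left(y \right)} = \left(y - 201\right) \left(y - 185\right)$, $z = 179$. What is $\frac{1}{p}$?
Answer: $- \frac{1}{46199} \approx -2.1645 \cdot 10^{-5}$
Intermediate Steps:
$J{\left(y \right)} = 9 - \left(-201 + y\right) \left(-185 + y\right)$ ($J{\left(y \right)} = 9 - \left(y - 201\right) \left(y - 185\right) = 9 - \left(-201 + y\right) \left(-185 + y\right)$)
$p = -46199$ ($p = -46322 - \left(-37176 - 179^{2} + 386 \cdot 179\right) = -46322 - \left(-37176 - 32041 + 69094\right) = -46322 - -123 = -46322 + 123 = -46199$)
$\frac{1}{p} = \frac{1}{-46199} = - \frac{1}{46199}$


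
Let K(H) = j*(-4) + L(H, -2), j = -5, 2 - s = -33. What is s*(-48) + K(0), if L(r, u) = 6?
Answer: -1654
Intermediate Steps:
s = 35 (s = 2 - 1*(-33) = 2 + 33 = 35)
K(H) = 26 (K(H) = -5*(-4) + 6 = 20 + 6 = 26)
s*(-48) + K(0) = 35*(-48) + 26 = -1680 + 26 = -1654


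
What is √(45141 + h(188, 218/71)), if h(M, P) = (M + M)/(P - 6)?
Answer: √30428554/26 ≈ 212.16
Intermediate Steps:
h(M, P) = 2*M/(-6 + P) (h(M, P) = (2*M)/(-6 + P) = 2*M/(-6 + P))
√(45141 + h(188, 218/71)) = √(45141 + 2*188/(-6 + 218/71)) = √(45141 + 2*188/(-208/71)) = √(45141 + 2*188*(-71/208)) = √(45141 - 3337/26) = √(1170329/26) = √30428554/26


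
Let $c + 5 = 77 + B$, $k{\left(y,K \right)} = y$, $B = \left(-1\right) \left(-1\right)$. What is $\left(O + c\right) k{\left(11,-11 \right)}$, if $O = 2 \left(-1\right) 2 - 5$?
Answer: $704$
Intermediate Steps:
$B = 1$
$O = -9$ ($O = \left(-2\right) 2 - 5 = -4 - 5 = -9$)
$c = 73$ ($c = -5 + \left(77 + 1\right) = -5 + 78 = 73$)
$\left(O + c\right) k{\left(11,-11 \right)} = \left(-9 + 73\right) 11 = 64 \cdot 11 = 704$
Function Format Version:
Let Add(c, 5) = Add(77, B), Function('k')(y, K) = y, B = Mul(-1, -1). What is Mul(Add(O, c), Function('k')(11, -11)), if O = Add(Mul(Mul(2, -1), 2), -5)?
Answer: 704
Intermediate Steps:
B = 1
O = -9 (O = Add(Mul(-2, 2), -5) = Add(-4, -5) = -9)
c = 73 (c = Add(-5, Add(77, 1)) = Add(-5, 78) = 73)
Mul(Add(O, c), Function('k')(11, -11)) = Mul(Add(-9, 73), 11) = Mul(64, 11) = 704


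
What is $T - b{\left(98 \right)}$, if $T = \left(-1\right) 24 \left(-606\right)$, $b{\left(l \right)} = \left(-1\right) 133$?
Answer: $14677$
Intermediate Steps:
$b{\left(l \right)} = -133$
$T = 14544$ ($T = \left(-24\right) \left(-606\right) = 14544$)
$T - b{\left(98 \right)} = 14544 - -133 = 14544 + 133 = 14677$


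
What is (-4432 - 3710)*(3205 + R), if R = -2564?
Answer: -5219022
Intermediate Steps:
(-4432 - 3710)*(3205 + R) = (-4432 - 3710)*(3205 - 2564) = -8142*641 = -5219022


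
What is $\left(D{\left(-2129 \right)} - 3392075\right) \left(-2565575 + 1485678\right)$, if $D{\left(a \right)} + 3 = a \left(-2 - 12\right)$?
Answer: $3630907445984$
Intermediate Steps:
$D{\left(a \right)} = -3 - 14 a$ ($D{\left(a \right)} = -3 + a \left(-2 - 12\right) = -3 + a \left(-14\right) = -3 - 14 a$)
$\left(D{\left(-2129 \right)} - 3392075\right) \left(-2565575 + 1485678\right) = \left(\left(-3 - -29806\right) - 3392075\right) \left(-2565575 + 1485678\right) = \left(\left(-3 + 29806\right) - 3392075\right) \left(-1079897\right) = \left(29803 - 3392075\right) \left(-1079897\right) = \left(-3362272\right) \left(-1079897\right) = 3630907445984$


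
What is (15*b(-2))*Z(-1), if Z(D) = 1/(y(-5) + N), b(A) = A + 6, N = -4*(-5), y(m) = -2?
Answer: 10/3 ≈ 3.3333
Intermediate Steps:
N = 20
b(A) = 6 + A
Z(D) = 1/18 (Z(D) = 1/(-2 + 20) = 1/18)
(15*b(-2))*Z(-1) = (15*(6 - 2))*(1/18) = (15*4)*(1/18) = 60*(1/18) = 10/3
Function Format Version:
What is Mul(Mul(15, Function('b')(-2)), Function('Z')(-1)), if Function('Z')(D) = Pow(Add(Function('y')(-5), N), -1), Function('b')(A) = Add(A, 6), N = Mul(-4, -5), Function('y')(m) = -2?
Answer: Rational(10, 3) ≈ 3.3333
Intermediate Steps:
N = 20
Function('b')(A) = Add(6, A)
Function('Z')(D) = Rational(1, 18) (Function('Z')(D) = Pow(Add(-2, 20), -1) = Pow(18, -1) = Rational(1, 18))
Mul(Mul(15, Function('b')(-2)), Function('Z')(-1)) = Mul(Mul(15, Add(6, -2)), Rational(1, 18)) = Mul(Mul(15, 4), Rational(1, 18)) = Mul(60, Rational(1, 18)) = Rational(10, 3)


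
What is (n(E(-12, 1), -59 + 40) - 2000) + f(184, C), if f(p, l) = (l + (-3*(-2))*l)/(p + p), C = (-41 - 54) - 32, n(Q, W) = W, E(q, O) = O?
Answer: -743881/368 ≈ -2021.4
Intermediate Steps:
C = -127 (C = -95 - 32 = -127)
f(p, l) = 7*l/(2*p) (f(p, l) = (l + 6*l)/((2*p)) = (7*l)*(1/(2*p)) = 7*l/(2*p))
(n(E(-12, 1), -59 + 40) - 2000) + f(184, C) = ((-59 + 40) - 2000) + (7/2)*(-127)/184 = (-19 - 2000) + (7/2)*(-127)*(1/184) = -2019 - 889/368 = -743881/368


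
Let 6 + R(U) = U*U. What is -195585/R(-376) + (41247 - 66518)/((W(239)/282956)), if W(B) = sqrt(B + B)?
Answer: -39117/28274 - 3575290538*sqrt(478)/239 ≈ -3.2706e+8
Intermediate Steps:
R(U) = -6 + U**2 (R(U) = -6 + U*U = -6 + U**2)
W(B) = sqrt(2)*sqrt(B) (W(B) = sqrt(2*B) = sqrt(2)*sqrt(B))
-195585/R(-376) + (41247 - 66518)/((W(239)/282956)) = -195585/(-6 + (-376)**2) + (41247 - 66518)/(((sqrt(2)*sqrt(239))/282956)) = -195585/(-6 + 141376) - 25271*141478*sqrt(478)/239 = -195585/141370 - 25271*141478*sqrt(478)/239 = -195585*1/141370 - 3575290538*sqrt(478)/239 = -39117/28274 - 3575290538*sqrt(478)/239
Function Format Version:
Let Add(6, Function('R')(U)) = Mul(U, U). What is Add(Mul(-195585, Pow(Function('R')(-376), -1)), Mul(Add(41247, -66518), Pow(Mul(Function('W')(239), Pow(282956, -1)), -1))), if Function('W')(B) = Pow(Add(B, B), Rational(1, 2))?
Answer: Add(Rational(-39117, 28274), Mul(Rational(-3575290538, 239), Pow(478, Rational(1, 2)))) ≈ -3.2706e+8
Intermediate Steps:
Function('R')(U) = Add(-6, Pow(U, 2)) (Function('R')(U) = Add(-6, Mul(U, U)) = Add(-6, Pow(U, 2)))
Function('W')(B) = Mul(Pow(2, Rational(1, 2)), Pow(B, Rational(1, 2))) (Function('W')(B) = Pow(Mul(2, B), Rational(1, 2)) = Mul(Pow(2, Rational(1, 2)), Pow(B, Rational(1, 2))))
Add(Mul(-195585, Pow(Function('R')(-376), -1)), Mul(Add(41247, -66518), Pow(Mul(Function('W')(239), Pow(282956, -1)), -1))) = Add(Mul(-195585, Pow(Add(-6, Pow(-376, 2)), -1)), Mul(Add(41247, -66518), Pow(Mul(Mul(Pow(2, Rational(1, 2)), Pow(239, Rational(1, 2))), Pow(282956, -1)), -1))) = Add(Mul(-195585, Pow(Add(-6, 141376), -1)), Mul(-25271, Pow(Mul(Pow(478, Rational(1, 2)), Rational(1, 282956)), -1))) = Add(Mul(-195585, Pow(141370, -1)), Mul(-25271, Pow(Mul(Rational(1, 282956), Pow(478, Rational(1, 2))), -1))) = Add(Mul(-195585, Rational(1, 141370)), Mul(-25271, Mul(Rational(141478, 239), Pow(478, Rational(1, 2))))) = Add(Rational(-39117, 28274), Mul(Rational(-3575290538, 239), Pow(478, Rational(1, 2))))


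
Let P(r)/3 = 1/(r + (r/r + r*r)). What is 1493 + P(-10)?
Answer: 135866/91 ≈ 1493.0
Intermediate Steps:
P(r) = 3/(1 + r + r²) (P(r) = 3/(r + (r/r + r*r)) = 3/(r + (1 + r²)) = 3/(1 + r + r²))
1493 + P(-10) = 1493 + 3/(1 - 10 + (-10)²) = 1493 + 3/(1 - 10 + 100) = 1493 + 3/91 = 135866/91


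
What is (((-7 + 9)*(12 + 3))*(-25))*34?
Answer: -25500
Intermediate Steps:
(((-7 + 9)*(12 + 3))*(-25))*34 = ((2*15)*(-25))*34 = (30*(-25))*34 = -750*34 = -25500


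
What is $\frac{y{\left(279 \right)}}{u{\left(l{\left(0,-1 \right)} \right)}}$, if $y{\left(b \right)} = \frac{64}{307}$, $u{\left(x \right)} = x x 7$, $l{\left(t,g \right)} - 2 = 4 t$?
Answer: $\frac{16}{2149} \approx 0.0074453$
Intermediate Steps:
$l{\left(t,g \right)} = 2 + 4 t$
$u{\left(x \right)} = 7 x^{2}$ ($u{\left(x \right)} = x^{2} \cdot 7 = 7 x^{2}$)
$y{\left(b \right)} = \frac{64}{307}$ ($y{\left(b \right)} = 64 \cdot \frac{1}{307} = \frac{64}{307}$)
$\frac{y{\left(279 \right)}}{u{\left(l{\left(0,-1 \right)} \right)}} = \frac{64}{307 \cdot 7 \left(2 + 4 \cdot 0\right)^{2}} = \frac{64}{307 \cdot 7 \left(2 + 0\right)^{2}} = \frac{64}{307 \cdot 7 \cdot 2^{2}} = \frac{64}{307 \cdot 7 \cdot 4} = \frac{64}{307 \cdot 28} = \frac{64}{307} \cdot \frac{1}{28} = \frac{16}{2149}$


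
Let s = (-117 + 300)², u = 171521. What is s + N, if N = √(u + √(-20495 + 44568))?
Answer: 33489 + √(171521 + √24073) ≈ 33903.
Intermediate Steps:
N = √(171521 + √24073) (N = √(171521 + √(-20495 + 44568)) = √(171521 + √24073) ≈ 414.34)
s = 33489 (s = 183² = 33489)
s + N = 33489 + √(171521 + √24073)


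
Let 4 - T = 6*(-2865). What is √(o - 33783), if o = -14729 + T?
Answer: I*√31318 ≈ 176.97*I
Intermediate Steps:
T = 17194 (T = 4 - 6*(-2865) = 4 - 1*(-17190) = 4 + 17190 = 17194)
o = 2465 (o = -14729 + 17194 = 2465)
√(o - 33783) = √(2465 - 33783) = √(-31318) = I*√31318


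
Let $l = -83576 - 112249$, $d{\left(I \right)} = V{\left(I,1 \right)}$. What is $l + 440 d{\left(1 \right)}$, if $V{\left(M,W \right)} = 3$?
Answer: $-194505$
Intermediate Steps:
$d{\left(I \right)} = 3$
$l = -195825$
$l + 440 d{\left(1 \right)} = -195825 + 440 \cdot 3 = -195825 + 1320 = -194505$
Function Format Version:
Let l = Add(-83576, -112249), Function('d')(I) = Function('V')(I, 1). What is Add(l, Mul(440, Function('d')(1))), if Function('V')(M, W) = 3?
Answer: -194505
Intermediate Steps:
Function('d')(I) = 3
l = -195825
Add(l, Mul(440, Function('d')(1))) = Add(-195825, Mul(440, 3)) = Add(-195825, 1320) = -194505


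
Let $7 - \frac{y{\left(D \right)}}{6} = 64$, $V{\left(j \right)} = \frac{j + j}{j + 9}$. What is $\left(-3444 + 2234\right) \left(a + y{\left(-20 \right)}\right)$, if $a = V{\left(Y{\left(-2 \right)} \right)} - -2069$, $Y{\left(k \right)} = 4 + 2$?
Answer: $-2090638$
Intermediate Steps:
$Y{\left(k \right)} = 6$
$V{\left(j \right)} = \frac{2 j}{9 + j}$
$y{\left(D \right)} = -342$ ($y{\left(D \right)} = 42 - 384 = -342$)
$a = \frac{10349}{5}$ ($a = 2 \cdot 6 \frac{1}{9 + 6} - -2069 = 2 \cdot 6 \cdot \frac{1}{15} + 2069 = \frac{4}{5} + 2069 = \frac{10349}{5} \approx 2069.8$)
$\left(-3444 + 2234\right) \left(a + y{\left(-20 \right)}\right) = \left(-3444 + 2234\right) \left(\frac{10349}{5} - 342\right) = \left(-1210\right) \frac{8639}{5} = -2090638$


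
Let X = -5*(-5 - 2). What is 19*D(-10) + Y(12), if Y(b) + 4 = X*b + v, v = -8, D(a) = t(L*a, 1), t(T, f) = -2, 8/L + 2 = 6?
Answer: 370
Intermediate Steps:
L = 2 (L = 8/(-2 + 6) = 8/4 = 8*(¼) = 2)
D(a) = -2
X = 35 (X = -5*(-7) = 35)
Y(b) = -12 + 35*b (Y(b) = -4 + (35*b - 8) = -4 + (-8 + 35*b) = -12 + 35*b)
19*D(-10) + Y(12) = 19*(-2) + (-12 + 35*12) = -38 + (-12 + 420) = -38 + 408 = 370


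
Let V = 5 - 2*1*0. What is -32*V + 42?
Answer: -118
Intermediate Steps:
V = 5 (V = 5 - 2*0 = 5 + 0 = 5)
-32*V + 42 = -32*5 + 42 = -160 + 42 = -118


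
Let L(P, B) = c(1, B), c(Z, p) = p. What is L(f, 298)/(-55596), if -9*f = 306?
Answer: -149/27798 ≈ -0.0053601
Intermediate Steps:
f = -34 (f = -⅑*306 = -34)
L(P, B) = B
L(f, 298)/(-55596) = 298/(-55596) = 298*(-1/55596) = -149/27798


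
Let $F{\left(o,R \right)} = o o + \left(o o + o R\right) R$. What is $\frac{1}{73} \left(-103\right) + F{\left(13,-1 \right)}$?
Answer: $\frac{846}{73} \approx 11.589$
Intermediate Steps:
$F{\left(o,R \right)} = o^{2} + R \left(o^{2} + R o\right)$ ($F{\left(o,R \right)} = o^{2} + \left(o^{2} + R o\right) R = o^{2} + R \left(o^{2} + R o\right)$)
$\frac{1}{73} \left(-103\right) + F{\left(13,-1 \right)} = \frac{1}{73} \left(-103\right) + 13 \left(13 + \left(-1\right)^{2} - 13\right) = \frac{1}{73} \left(-103\right) + 13 \left(13 + 1 - 13\right) = - \frac{103}{73} + 13 \cdot 1 = - \frac{103}{73} + 13 = \frac{846}{73}$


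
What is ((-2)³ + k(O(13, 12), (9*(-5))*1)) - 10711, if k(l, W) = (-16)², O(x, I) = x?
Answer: -10463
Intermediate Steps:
k(l, W) = 256
((-2)³ + k(O(13, 12), (9*(-5))*1)) - 10711 = ((-2)³ + 256) - 10711 = (-8 + 256) - 10711 = 248 - 10711 = -10463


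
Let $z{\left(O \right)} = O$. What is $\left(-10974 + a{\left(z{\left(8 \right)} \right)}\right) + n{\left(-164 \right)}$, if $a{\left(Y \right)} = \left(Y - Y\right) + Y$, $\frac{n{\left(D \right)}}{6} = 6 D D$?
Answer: $957290$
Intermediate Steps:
$n{\left(D \right)} = 36 D^{2}$ ($n{\left(D \right)} = 6 \cdot 6 D D = 6 \cdot 6 D^{2} = 36 D^{2}$)
$a{\left(Y \right)} = Y$ ($a{\left(Y \right)} = 0 + Y = Y$)
$\left(-10974 + a{\left(z{\left(8 \right)} \right)}\right) + n{\left(-164 \right)} = \left(-10974 + 8\right) + 36 \left(-164\right)^{2} = -10966 + 36 \cdot 26896 = -10966 + 968256 = 957290$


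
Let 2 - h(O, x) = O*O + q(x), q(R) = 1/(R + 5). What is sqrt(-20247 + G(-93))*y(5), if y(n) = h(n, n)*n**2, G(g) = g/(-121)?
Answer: -105*I*sqrt(2449794)/2 ≈ -82172.0*I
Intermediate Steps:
G(g) = -g/121 (G(g) = g*(-1/121) = -g/121)
q(R) = 1/(5 + R)
h(O, x) = 2 - O**2 - 1/(5 + x) (h(O, x) = 2 - (O*O + 1/(5 + x)) = 2 - (O**2 + 1/(5 + x)) = 2 + (-O**2 - 1/(5 + x)) = 2 - O**2 - 1/(5 + x))
y(n) = n**2*(-1 + (2 - n**2)*(5 + n))/(5 + n) (y(n) = ((-1 + (2 - n**2)*(5 + n))/(5 + n))*n**2 = n**2*(-1 + (2 - n**2)*(5 + n))/(5 + n))
sqrt(-20247 + G(-93))*y(5) = sqrt(-20247 - 1/121*(-93))*(5**2*(-1 - (-2 + 5**2)*(5 + 5))/(5 + 5)) = sqrt(-20247 + 93/121)*(25*(-1 - 1*(-2 + 25)*10)/10) = sqrt(-2449794/121)*(25*(1/10)*(-1 - 1*23*10)) = (I*sqrt(2449794)/11)*(25*(1/10)*(-1 - 230)) = (I*sqrt(2449794)/11)*(25*(1/10)*(-231)) = (I*sqrt(2449794)/11)*(-1155/2) = -105*I*sqrt(2449794)/2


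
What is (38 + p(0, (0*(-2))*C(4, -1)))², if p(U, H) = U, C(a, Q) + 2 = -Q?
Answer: 1444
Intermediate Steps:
C(a, Q) = -2 - Q
(38 + p(0, (0*(-2))*C(4, -1)))² = (38 + 0)² = 38² = 1444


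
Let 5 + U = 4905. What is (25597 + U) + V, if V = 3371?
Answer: 33868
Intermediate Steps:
U = 4900 (U = -5 + 4905 = 4900)
(25597 + U) + V = (25597 + 4900) + 3371 = 30497 + 3371 = 33868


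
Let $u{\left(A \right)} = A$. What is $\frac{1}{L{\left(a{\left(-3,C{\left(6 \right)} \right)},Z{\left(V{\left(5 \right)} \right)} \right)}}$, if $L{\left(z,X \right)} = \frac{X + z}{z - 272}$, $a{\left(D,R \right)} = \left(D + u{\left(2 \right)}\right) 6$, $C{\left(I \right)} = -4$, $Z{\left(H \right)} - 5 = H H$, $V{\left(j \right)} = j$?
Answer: $- \frac{139}{12} \approx -11.583$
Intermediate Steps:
$Z{\left(H \right)} = 5 + H^{2}$ ($Z{\left(H \right)} = 5 + H H = 5 + H^{2}$)
$a{\left(D,R \right)} = 12 + 6 D$ ($a{\left(D,R \right)} = \left(D + 2\right) 6 = \left(2 + D\right) 6 = 12 + 6 D$)
$L{\left(z,X \right)} = \frac{X + z}{-272 + z}$
$\frac{1}{L{\left(a{\left(-3,C{\left(6 \right)} \right)},Z{\left(V{\left(5 \right)} \right)} \right)}} = \frac{1}{\frac{1}{-272 + \left(12 + 6 \left(-3\right)\right)} \left(\left(5 + 5^{2}\right) + \left(12 + 6 \left(-3\right)\right)\right)} = \frac{1}{\frac{1}{-272 + \left(12 - 18\right)} \left(\left(5 + 25\right) + \left(12 - 18\right)\right)} = \frac{1}{\frac{1}{-272 - 6} \left(30 - 6\right)} = \frac{1}{\frac{1}{-278} \cdot 24} = \frac{1}{\left(- \frac{1}{278}\right) 24} = \frac{1}{- \frac{12}{139}} = - \frac{139}{12}$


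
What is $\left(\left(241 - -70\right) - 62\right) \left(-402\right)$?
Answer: $-100098$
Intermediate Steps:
$\left(\left(241 - -70\right) - 62\right) \left(-402\right) = \left(\left(241 + 70\right) - 62\right) \left(-402\right) = \left(311 - 62\right) \left(-402\right) = 249 \left(-402\right) = -100098$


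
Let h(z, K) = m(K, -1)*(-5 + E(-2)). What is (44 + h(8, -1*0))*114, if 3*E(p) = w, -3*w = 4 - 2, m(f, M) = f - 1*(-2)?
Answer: 11476/3 ≈ 3825.3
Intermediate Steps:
m(f, M) = 2 + f (m(f, M) = f + 2 = 2 + f)
w = -2/3 (w = -(4 - 2)/3 = -1/3*2 = -2/3 ≈ -0.66667)
E(p) = -2/9 (E(p) = (1/3)*(-2/3) = -2/9)
h(z, K) = -94/9 - 47*K/9 (h(z, K) = (2 + K)*(-5 - 2/9) = (2 + K)*(-47/9) = -94/9 - 47*K/9)
(44 + h(8, -1*0))*114 = (44 + (-94/9 - (-47)*0/9))*114 = (44 + (-94/9 - 47/9*0))*114 = (44 + (-94/9 + 0))*114 = (44 - 94/9)*114 = (302/9)*114 = 11476/3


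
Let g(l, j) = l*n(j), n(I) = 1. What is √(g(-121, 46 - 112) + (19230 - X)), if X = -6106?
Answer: 41*√15 ≈ 158.79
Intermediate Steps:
g(l, j) = l (g(l, j) = l*1 = l)
√(g(-121, 46 - 112) + (19230 - X)) = √(-121 + (19230 - 1*(-6106))) = √(-121 + (19230 + 6106)) = √(-121 + 25336) = √25215 = 41*√15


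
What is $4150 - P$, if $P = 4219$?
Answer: $-69$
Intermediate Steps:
$4150 - P = 4150 - 4219 = -69$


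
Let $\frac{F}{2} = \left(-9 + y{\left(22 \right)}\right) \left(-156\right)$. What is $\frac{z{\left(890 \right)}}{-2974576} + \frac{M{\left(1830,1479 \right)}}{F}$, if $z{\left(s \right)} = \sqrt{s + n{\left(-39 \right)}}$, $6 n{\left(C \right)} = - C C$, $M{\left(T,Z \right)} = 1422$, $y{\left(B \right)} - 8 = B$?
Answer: $- \frac{79}{364} - \frac{\sqrt{2546}}{5949152} \approx -0.21704$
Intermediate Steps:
$y{\left(B \right)} = 8 + B$
$n{\left(C \right)} = - \frac{C^{2}}{6}$ ($n{\left(C \right)} = \frac{\left(-1\right) C C}{6} = \frac{\left(-1\right) C^{2}}{6} = - \frac{C^{2}}{6}$)
$F = -6552$ ($F = 2 \left(-9 + \left(8 + 22\right)\right) \left(-156\right) = 2 \left(-9 + 30\right) \left(-156\right) = 2 \cdot 21 \left(-156\right) = 2 \left(-3276\right) = -6552$)
$z{\left(s \right)} = \sqrt{- \frac{507}{2} + s}$ ($z{\left(s \right)} = \sqrt{s - \frac{\left(-39\right)^{2}}{6}} = \sqrt{s - \frac{507}{2}} = \sqrt{- \frac{507}{2} + s}$)
$\frac{z{\left(890 \right)}}{-2974576} + \frac{M{\left(1830,1479 \right)}}{F} = \frac{\frac{1}{2} \sqrt{-1014 + 4 \cdot 890}}{-2974576} + \frac{1422}{-6552} = \frac{\sqrt{-1014 + 3560}}{2} \left(- \frac{1}{2974576}\right) + 1422 \left(- \frac{1}{6552}\right) = \frac{\sqrt{2546}}{2} \left(- \frac{1}{2974576}\right) - \frac{79}{364} = - \frac{\sqrt{2546}}{5949152} - \frac{79}{364} = - \frac{79}{364} - \frac{\sqrt{2546}}{5949152}$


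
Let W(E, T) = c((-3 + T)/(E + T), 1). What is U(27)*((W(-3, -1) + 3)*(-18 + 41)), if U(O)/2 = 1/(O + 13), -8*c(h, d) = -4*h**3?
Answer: 161/40 ≈ 4.0250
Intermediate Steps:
c(h, d) = h**3/2 (c(h, d) = -(-1)*h**3/2 = h**3/2)
W(E, T) = (-3 + T)**3/(2*(E + T)**3) (W(E, T) = ((-3 + T)/(E + T))**3/2 = ((-3 + T)**3/(E + T)**3)/2 = (-3 + T)**3/(2*(E + T)**3))
U(O) = 2/(13 + O) (U(O) = 2/(O + 13) = 2/(13 + O))
U(27)*((W(-3, -1) + 3)*(-18 + 41)) = (2/(13 + 27))*(((-3 - 1)**3/(2*(-3 - 1)**3) + 3)*(-18 + 41)) = (2/40)*(((1/2)*(-4)**3/(-4)**3 + 3)*23) = (2*(1/40))*(((1/2)*(-64)*(-1/64) + 3)*23) = ((1/2 + 3)*23)/20 = ((7/2)*23)/20 = (1/20)*(161/2) = 161/40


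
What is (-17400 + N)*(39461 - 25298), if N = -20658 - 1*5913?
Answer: -622761273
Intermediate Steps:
N = -26571 (N = -20658 - 5913 = -26571)
(-17400 + N)*(39461 - 25298) = (-17400 - 26571)*(39461 - 25298) = -43971*14163 = -622761273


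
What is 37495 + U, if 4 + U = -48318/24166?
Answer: 452979594/12083 ≈ 37489.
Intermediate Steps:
U = -72491/12083 (U = -4 - 48318/24166 = -4 - 48318*1/24166 = -4 - 24159/12083 = -72491/12083 ≈ -5.9994)
37495 + U = 37495 - 72491/12083 = 452979594/12083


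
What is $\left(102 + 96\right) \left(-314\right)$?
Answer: $-62172$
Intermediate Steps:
$\left(102 + 96\right) \left(-314\right) = 198 \left(-314\right) = -62172$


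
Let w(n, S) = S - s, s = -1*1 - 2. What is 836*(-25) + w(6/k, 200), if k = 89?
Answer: -20697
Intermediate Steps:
s = -3 (s = -1 - 2 = -3)
w(n, S) = 3 + S (w(n, S) = S - 1*(-3) = S + 3 = 3 + S)
836*(-25) + w(6/k, 200) = 836*(-25) + (3 + 200) = -20900 + 203 = -20697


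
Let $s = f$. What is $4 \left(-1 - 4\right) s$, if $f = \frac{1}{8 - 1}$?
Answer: $- \frac{20}{7} \approx -2.8571$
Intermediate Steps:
$f = \frac{1}{7} \approx 0.14286$
$s = \frac{1}{7} \approx 0.14286$
$4 \left(-1 - 4\right) s = 4 \left(-1 - 4\right) \frac{1}{7} = 4 \left(-5\right) \frac{1}{7} = \left(-20\right) \frac{1}{7} = - \frac{20}{7}$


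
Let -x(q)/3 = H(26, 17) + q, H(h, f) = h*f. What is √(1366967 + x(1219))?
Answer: 8*√21281 ≈ 1167.0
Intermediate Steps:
H(h, f) = f*h
x(q) = -1326 - 3*q (x(q) = -3*(17*26 + q) = -3*(442 + q) = -1326 - 3*q)
√(1366967 + x(1219)) = √(1366967 + (-1326 - 3*1219)) = √(1366967 + (-1326 - 3657)) = √(1366967 - 4983) = √1361984 = 8*√21281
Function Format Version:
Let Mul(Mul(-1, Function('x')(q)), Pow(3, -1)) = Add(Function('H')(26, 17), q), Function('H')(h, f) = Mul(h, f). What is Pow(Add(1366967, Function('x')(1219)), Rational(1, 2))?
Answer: Mul(8, Pow(21281, Rational(1, 2))) ≈ 1167.0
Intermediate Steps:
Function('H')(h, f) = Mul(f, h)
Function('x')(q) = Add(-1326, Mul(-3, q)) (Function('x')(q) = Mul(-3, Add(Mul(17, 26), q)) = Mul(-3, Add(442, q)) = Add(-1326, Mul(-3, q)))
Pow(Add(1366967, Function('x')(1219)), Rational(1, 2)) = Pow(Add(1366967, Add(-1326, Mul(-3, 1219))), Rational(1, 2)) = Pow(Add(1366967, Add(-1326, -3657)), Rational(1, 2)) = Pow(Add(1366967, -4983), Rational(1, 2)) = Pow(1361984, Rational(1, 2)) = Mul(8, Pow(21281, Rational(1, 2)))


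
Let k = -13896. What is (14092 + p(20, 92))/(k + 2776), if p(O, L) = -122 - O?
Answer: -1395/1112 ≈ -1.2545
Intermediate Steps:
(14092 + p(20, 92))/(k + 2776) = (14092 + (-122 - 1*20))/(-13896 + 2776) = (14092 + (-122 - 20))/(-11120) = (14092 - 142)*(-1/11120) = 13950*(-1/11120) = -1395/1112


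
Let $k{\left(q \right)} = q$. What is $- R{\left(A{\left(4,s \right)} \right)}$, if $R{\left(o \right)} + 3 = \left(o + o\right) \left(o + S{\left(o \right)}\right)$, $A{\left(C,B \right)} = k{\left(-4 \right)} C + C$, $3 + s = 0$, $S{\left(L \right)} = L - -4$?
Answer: $-477$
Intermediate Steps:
$S{\left(L \right)} = 4 + L$ ($S{\left(L \right)} = L + 4 = 4 + L$)
$s = -3$ ($s = -3 + 0 = -3$)
$A{\left(C,B \right)} = - 3 C$ ($A{\left(C,B \right)} = - 4 C + C = - 3 C$)
$R{\left(o \right)} = -3 + 2 o \left(4 + 2 o\right)$ ($R{\left(o \right)} = -3 + \left(o + o\right) \left(o + \left(4 + o\right)\right) = -3 + 2 o \left(4 + 2 o\right)$)
$- R{\left(A{\left(4,s \right)} \right)} = - (-3 + 4 \left(\left(-3\right) 4\right)^{2} + 8 \left(\left(-3\right) 4\right)) = - (-3 + 4 \left(-12\right)^{2} + 8 \left(-12\right)) = - (-3 + 4 \cdot 144 - 96) = - (-3 + 576 - 96) = \left(-1\right) 477 = -477$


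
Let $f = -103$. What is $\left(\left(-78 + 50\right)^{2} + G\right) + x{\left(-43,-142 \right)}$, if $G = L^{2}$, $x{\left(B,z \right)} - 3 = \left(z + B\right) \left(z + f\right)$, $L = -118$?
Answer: $60036$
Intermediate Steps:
$x{\left(B,z \right)} = 3 + \left(-103 + z\right) \left(B + z\right)$ ($x{\left(B,z \right)} = 3 + \left(z + B\right) \left(z - 103\right) = 3 + \left(B + z\right) \left(-103 + z\right) = 3 + \left(-103 + z\right) \left(B + z\right)$)
$G = 13924$ ($G = \left(-118\right)^{2} = 13924$)
$\left(\left(-78 + 50\right)^{2} + G\right) + x{\left(-43,-142 \right)} = \left(\left(-78 + 50\right)^{2} + 13924\right) - \left(-25164 - 20164\right) = \left(\left(-28\right)^{2} + 13924\right) + \left(3 + 20164 + 4429 + 14626 + 6106\right) = \left(784 + 13924\right) + 45328 = 14708 + 45328 = 60036$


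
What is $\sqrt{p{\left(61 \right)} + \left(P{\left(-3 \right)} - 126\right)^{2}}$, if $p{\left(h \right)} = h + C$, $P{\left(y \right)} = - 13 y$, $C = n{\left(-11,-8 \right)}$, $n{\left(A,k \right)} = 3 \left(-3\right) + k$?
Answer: $\sqrt{7613} \approx 87.252$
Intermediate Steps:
$n{\left(A,k \right)} = -9 + k$
$C = -17$ ($C = -9 - 8 = -17$)
$p{\left(h \right)} = -17 + h$ ($p{\left(h \right)} = h - 17 = -17 + h$)
$\sqrt{p{\left(61 \right)} + \left(P{\left(-3 \right)} - 126\right)^{2}} = \sqrt{\left(-17 + 61\right) + \left(\left(-13\right) \left(-3\right) - 126\right)^{2}} = \sqrt{44 + \left(39 - 126\right)^{2}} = \sqrt{44 + \left(-87\right)^{2}} = \sqrt{44 + 7569} = \sqrt{7613}$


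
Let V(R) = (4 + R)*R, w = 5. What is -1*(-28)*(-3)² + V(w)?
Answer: 297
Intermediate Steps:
V(R) = R*(4 + R)
-1*(-28)*(-3)² + V(w) = -1*(-28)*(-3)² + 5*(4 + 5) = 28*9 + 5*9 = 252 + 45 = 297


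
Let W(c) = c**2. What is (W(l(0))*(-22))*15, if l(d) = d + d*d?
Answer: 0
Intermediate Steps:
l(d) = d + d**2
(W(l(0))*(-22))*15 = ((0*(1 + 0))**2*(-22))*15 = ((0*1)**2*(-22))*15 = (0**2*(-22))*15 = (0*(-22))*15 = 0*15 = 0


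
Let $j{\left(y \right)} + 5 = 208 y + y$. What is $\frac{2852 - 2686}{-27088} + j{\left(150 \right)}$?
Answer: $\frac{424536597}{13544} \approx 31345.0$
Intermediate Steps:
$j{\left(y \right)} = -5 + 209 y$ ($j{\left(y \right)} = -5 + \left(208 y + y\right) = -5 + 209 y$)
$\frac{2852 - 2686}{-27088} + j{\left(150 \right)} = \frac{2852 - 2686}{-27088} + \left(-5 + 209 \cdot 150\right) = 166 \left(- \frac{1}{27088}\right) + \left(-5 + 31350\right) = - \frac{83}{13544} + 31345 = \frac{424536597}{13544}$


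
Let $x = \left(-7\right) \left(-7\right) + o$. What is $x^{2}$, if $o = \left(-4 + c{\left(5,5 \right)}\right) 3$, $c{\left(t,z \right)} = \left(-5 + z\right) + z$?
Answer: $2704$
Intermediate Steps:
$c{\left(t,z \right)} = -5 + 2 z$
$o = 3$ ($o = \left(-4 + \left(-5 + 2 \cdot 5\right)\right) 3 = \left(-4 + \left(-5 + 10\right)\right) 3 = \left(-4 + 5\right) 3 = 1 \cdot 3 = 3$)
$x = 52$ ($x = \left(-7\right) \left(-7\right) + 3 = 49 + 3 = 52$)
$x^{2} = 52^{2} = 2704$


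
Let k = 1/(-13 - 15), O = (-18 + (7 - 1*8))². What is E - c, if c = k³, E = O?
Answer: 7924673/21952 ≈ 361.00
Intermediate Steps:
O = 361 (O = (-18 + (7 - 8))² = (-18 - 1)² = (-19)² = 361)
E = 361
k = -1/28 (k = 1/(-28) = -1/28 ≈ -0.035714)
c = -1/21952 (c = (-1/28)³ = -1/21952 ≈ -4.5554e-5)
E - c = 361 - 1*(-1/21952) = 361 + 1/21952 = 7924673/21952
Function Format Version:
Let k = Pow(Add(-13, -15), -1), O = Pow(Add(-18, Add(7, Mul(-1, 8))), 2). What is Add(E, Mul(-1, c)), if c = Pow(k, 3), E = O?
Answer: Rational(7924673, 21952) ≈ 361.00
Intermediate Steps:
O = 361 (O = Pow(Add(-18, Add(7, -8)), 2) = Pow(Add(-18, -1), 2) = Pow(-19, 2) = 361)
E = 361
k = Rational(-1, 28) (k = Pow(-28, -1) = Rational(-1, 28) ≈ -0.035714)
c = Rational(-1, 21952) (c = Pow(Rational(-1, 28), 3) = Rational(-1, 21952) ≈ -4.5554e-5)
Add(E, Mul(-1, c)) = Add(361, Mul(-1, Rational(-1, 21952))) = Add(361, Rational(1, 21952)) = Rational(7924673, 21952)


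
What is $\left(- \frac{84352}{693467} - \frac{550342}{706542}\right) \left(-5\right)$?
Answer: $\frac{1103105616245}{244981780557} \approx 4.5028$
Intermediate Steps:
$\left(- \frac{84352}{693467} - \frac{550342}{706542}\right) \left(-5\right) = \left(\left(-84352\right) \frac{1}{693467} - \frac{275171}{353271}\right) \left(-5\right) = \left(- \frac{84352}{693467} - \frac{275171}{353271}\right) \left(-5\right) = \left(- \frac{220621123249}{244981780557}\right) \left(-5\right) = \frac{1103105616245}{244981780557}$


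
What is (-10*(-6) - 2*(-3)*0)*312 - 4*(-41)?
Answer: 18884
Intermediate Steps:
(-10*(-6) - 2*(-3)*0)*312 - 4*(-41) = (60 + 6*0)*312 + 164 = (60 + 0)*312 + 164 = 60*312 + 164 = 18720 + 164 = 18884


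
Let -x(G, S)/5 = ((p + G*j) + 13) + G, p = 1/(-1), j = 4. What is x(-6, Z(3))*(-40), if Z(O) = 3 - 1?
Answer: -3600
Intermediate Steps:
p = -1
Z(O) = 2
x(G, S) = -60 - 25*G (x(G, S) = -5*(((-1 + G*4) + 13) + G) = -5*(((-1 + 4*G) + 13) + G) = -5*((12 + 4*G) + G) = -5*(12 + 5*G) = -60 - 25*G)
x(-6, Z(3))*(-40) = (-60 - 25*(-6))*(-40) = (-60 + 150)*(-40) = 90*(-40) = -3600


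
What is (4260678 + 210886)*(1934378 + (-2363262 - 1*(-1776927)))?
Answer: 6027860549252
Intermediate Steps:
(4260678 + 210886)*(1934378 + (-2363262 - 1*(-1776927))) = 4471564*(1934378 + (-2363262 + 1776927)) = 4471564*(1934378 - 586335) = 4471564*1348043 = 6027860549252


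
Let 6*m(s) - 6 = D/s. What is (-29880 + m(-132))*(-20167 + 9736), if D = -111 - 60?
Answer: 27426572523/88 ≈ 3.1167e+8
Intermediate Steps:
D = -171
m(s) = 1 - 57/(2*s) (m(s) = 1 + (-171/s)/6 = 1 - 57/(2*s))
(-29880 + m(-132))*(-20167 + 9736) = (-29880 + (-57/2 - 132)/(-132))*(-20167 + 9736) = (-29880 - 1/132*(-321/2))*(-10431) = (-29880 + 107/88)*(-10431) = -2629333/88*(-10431) = 27426572523/88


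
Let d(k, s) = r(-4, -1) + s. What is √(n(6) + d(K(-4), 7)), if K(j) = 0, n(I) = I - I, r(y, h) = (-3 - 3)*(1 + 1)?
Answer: I*√5 ≈ 2.2361*I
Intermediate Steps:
r(y, h) = -12 (r(y, h) = -6*2 = -12)
n(I) = 0
d(k, s) = -12 + s
√(n(6) + d(K(-4), 7)) = √(0 + (-12 + 7)) = √(0 - 5) = √(-5) = I*√5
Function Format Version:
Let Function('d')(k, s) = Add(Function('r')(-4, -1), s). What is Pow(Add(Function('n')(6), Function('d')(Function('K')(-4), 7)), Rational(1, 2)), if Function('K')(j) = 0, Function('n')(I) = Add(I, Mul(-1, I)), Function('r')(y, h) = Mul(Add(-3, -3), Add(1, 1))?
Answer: Mul(I, Pow(5, Rational(1, 2))) ≈ Mul(2.2361, I)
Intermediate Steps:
Function('r')(y, h) = -12 (Function('r')(y, h) = Mul(-6, 2) = -12)
Function('n')(I) = 0
Function('d')(k, s) = Add(-12, s)
Pow(Add(Function('n')(6), Function('d')(Function('K')(-4), 7)), Rational(1, 2)) = Pow(Add(0, Add(-12, 7)), Rational(1, 2)) = Pow(Add(0, -5), Rational(1, 2)) = Pow(-5, Rational(1, 2)) = Mul(I, Pow(5, Rational(1, 2)))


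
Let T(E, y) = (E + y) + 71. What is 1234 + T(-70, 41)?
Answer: 1276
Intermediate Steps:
T(E, y) = 71 + E + y
1234 + T(-70, 41) = 1234 + (71 - 70 + 41) = 1234 + 42 = 1276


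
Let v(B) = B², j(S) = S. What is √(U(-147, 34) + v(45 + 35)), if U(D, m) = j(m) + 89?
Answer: √6523 ≈ 80.765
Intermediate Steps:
U(D, m) = 89 + m (U(D, m) = m + 89 = 89 + m)
√(U(-147, 34) + v(45 + 35)) = √((89 + 34) + (45 + 35)²) = √(123 + 80²) = √(123 + 6400) = √6523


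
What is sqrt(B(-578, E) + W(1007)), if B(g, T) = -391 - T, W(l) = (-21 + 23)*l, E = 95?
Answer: 2*sqrt(382) ≈ 39.090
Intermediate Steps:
W(l) = 2*l
sqrt(B(-578, E) + W(1007)) = sqrt((-391 - 1*95) + 2*1007) = sqrt((-391 - 95) + 2014) = sqrt(-486 + 2014) = sqrt(1528) = 2*sqrt(382)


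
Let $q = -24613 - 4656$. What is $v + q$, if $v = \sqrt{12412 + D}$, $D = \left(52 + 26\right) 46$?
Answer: $-29269 + 40 \sqrt{10} \approx -29143.0$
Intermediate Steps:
$D = 3588$ ($D = 78 \cdot 46 = 3588$)
$q = -29269$
$v = 40 \sqrt{10}$ ($v = \sqrt{12412 + 3588} = \sqrt{16000} = 40 \sqrt{10} \approx 126.49$)
$v + q = 40 \sqrt{10} - 29269 = -29269 + 40 \sqrt{10}$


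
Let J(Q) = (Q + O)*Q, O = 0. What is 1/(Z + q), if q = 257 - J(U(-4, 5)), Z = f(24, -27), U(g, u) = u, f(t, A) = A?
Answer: 1/205 ≈ 0.0048781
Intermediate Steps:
Z = -27
J(Q) = Q² (J(Q) = (Q + 0)*Q = Q*Q = Q²)
q = 232 (q = 257 - 1*5² = 257 - 1*25 = 257 - 25 = 232)
1/(Z + q) = 1/(-27 + 232) = 1/205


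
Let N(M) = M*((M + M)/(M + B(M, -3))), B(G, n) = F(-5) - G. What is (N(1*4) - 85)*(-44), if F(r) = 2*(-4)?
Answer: 3916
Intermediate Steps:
F(r) = -8
B(G, n) = -8 - G
N(M) = -M²/4 (N(M) = M*((M + M)/(M + (-8 - M))) = M*((2*M)/(-8)) = M*((2*M)*(-⅛)) = M*(-M/4) = -M²/4)
(N(1*4) - 85)*(-44) = (-(1*4)²/4 - 85)*(-44) = (-¼*4² - 85)*(-44) = (-¼*16 - 85)*(-44) = (-4 - 85)*(-44) = -89*(-44) = 3916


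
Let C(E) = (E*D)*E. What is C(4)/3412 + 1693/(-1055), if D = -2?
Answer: -1452569/899915 ≈ -1.6141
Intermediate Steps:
C(E) = -2*E² (C(E) = (E*(-2))*E = (-2*E)*E = -2*E²)
C(4)/3412 + 1693/(-1055) = -2*4²/3412 + 1693/(-1055) = -2*16*(1/3412) + 1693*(-1/1055) = -32*1/3412 - 1693/1055 = -8/853 - 1693/1055 = -1452569/899915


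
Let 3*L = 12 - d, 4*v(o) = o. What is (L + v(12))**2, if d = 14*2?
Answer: 49/9 ≈ 5.4444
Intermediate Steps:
d = 28
v(o) = o/4
L = -16/3 (L = (12 - 1*28)/3 = (12 - 28)/3 = (1/3)*(-16) = -16/3 ≈ -5.3333)
(L + v(12))**2 = (-16/3 + (1/4)*12)**2 = (-16/3 + 3)**2 = (-7/3)**2 = 49/9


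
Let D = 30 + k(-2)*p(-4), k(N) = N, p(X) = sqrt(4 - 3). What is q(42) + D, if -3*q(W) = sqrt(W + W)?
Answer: 28 - 2*sqrt(21)/3 ≈ 24.945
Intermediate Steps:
p(X) = 1 (p(X) = sqrt(1) = 1)
q(W) = -sqrt(2)*sqrt(W)/3 (q(W) = -sqrt(W + W)/3 = -sqrt(2)*sqrt(W)/3)
D = 28 (D = 30 - 2*1 = 30 - 2 = 28)
q(42) + D = -sqrt(2)*sqrt(42)/3 + 28 = -2*sqrt(21)/3 + 28 = 28 - 2*sqrt(21)/3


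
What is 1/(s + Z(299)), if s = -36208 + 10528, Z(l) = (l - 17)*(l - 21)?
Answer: 1/52716 ≈ 1.8970e-5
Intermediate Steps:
Z(l) = (-21 + l)*(-17 + l) (Z(l) = (-17 + l)*(-21 + l) = (-21 + l)*(-17 + l))
s = -25680
1/(s + Z(299)) = 1/(-25680 + (357 + 299**2 - 38*299)) = 1/(-25680 + (357 + 89401 - 11362)) = 1/(-25680 + 78396) = 1/52716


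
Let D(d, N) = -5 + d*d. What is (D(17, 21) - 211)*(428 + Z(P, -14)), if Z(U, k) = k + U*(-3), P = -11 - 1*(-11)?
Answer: 30222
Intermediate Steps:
P = 0 (P = -11 + 11 = 0)
Z(U, k) = k - 3*U
D(d, N) = -5 + d²
(D(17, 21) - 211)*(428 + Z(P, -14)) = ((-5 + 17²) - 211)*(428 + (-14 - 3*0)) = ((-5 + 289) - 211)*(428 + (-14 + 0)) = (284 - 211)*(428 - 14) = 73*414 = 30222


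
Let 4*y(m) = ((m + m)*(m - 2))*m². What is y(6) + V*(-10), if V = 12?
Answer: 312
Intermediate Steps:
y(m) = m³*(-2 + m)/2 (y(m) = (((m + m)*(m - 2))*m²)/4 = (((2*m)*(-2 + m))*m²)/4 = ((2*m*(-2 + m))*m²)/4 = (2*m³*(-2 + m))/4 = m³*(-2 + m)/2)
y(6) + V*(-10) = (½)*6³*(-2 + 6) + 12*(-10) = (½)*216*4 - 120 = 432 - 120 = 312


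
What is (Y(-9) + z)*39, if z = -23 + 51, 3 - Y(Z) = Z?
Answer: 1560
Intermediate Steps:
Y(Z) = 3 - Z
z = 28
(Y(-9) + z)*39 = ((3 - 1*(-9)) + 28)*39 = ((3 + 9) + 28)*39 = (12 + 28)*39 = 40*39 = 1560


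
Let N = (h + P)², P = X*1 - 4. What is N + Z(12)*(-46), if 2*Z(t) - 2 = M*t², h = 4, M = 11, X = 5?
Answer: -36453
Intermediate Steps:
P = 1 (P = 5*1 - 4 = 5 - 4 = 1)
Z(t) = 1 + 11*t²/2 (Z(t) = 1 + (11*t²)/2 = 1 + 11*t²/2)
N = 25 (N = (4 + 1)² = 5² = 25)
N + Z(12)*(-46) = 25 + (1 + (11/2)*12²)*(-46) = 25 + (1 + (11/2)*144)*(-46) = 25 + (1 + 792)*(-46) = 25 + 793*(-46) = 25 - 36478 = -36453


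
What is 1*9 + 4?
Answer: 13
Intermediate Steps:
1*9 + 4 = 9 + 4 = 13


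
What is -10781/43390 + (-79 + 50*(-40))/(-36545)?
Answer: -60756767/317137510 ≈ -0.19158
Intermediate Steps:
-10781/43390 + (-79 + 50*(-40))/(-36545) = -10781*1/43390 + (-79 - 2000)*(-1/36545) = -10781/43390 - 2079*(-1/36545) = -10781/43390 + 2079/36545 = -60756767/317137510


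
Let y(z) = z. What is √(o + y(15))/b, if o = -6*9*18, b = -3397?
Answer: -I*√957/3397 ≈ -0.0091067*I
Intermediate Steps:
o = -972 (o = -54*18 = -972)
√(o + y(15))/b = √(-972 + 15)/(-3397) = √(-957)*(-1/3397) = (I*√957)*(-1/3397) = -I*√957/3397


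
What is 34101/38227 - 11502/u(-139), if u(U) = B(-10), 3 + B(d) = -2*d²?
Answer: 63801351/1108583 ≈ 57.552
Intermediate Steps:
B(d) = -3 - 2*d²
u(U) = -203 (u(U) = -3 - 2*(-10)² = -3 - 2*100 = -3 - 200 = -203)
34101/38227 - 11502/u(-139) = 34101/38227 - 11502/(-203) = 34101*(1/38227) - 11502*(-1/203) = 34101/38227 + 11502/203 = 63801351/1108583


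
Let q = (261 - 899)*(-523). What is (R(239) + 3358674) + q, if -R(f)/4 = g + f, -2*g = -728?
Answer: 3689936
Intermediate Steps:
g = 364 (g = -½*(-728) = 364)
R(f) = -1456 - 4*f (R(f) = -4*(364 + f) = -1456 - 4*f)
q = 333674 (q = -638*(-523) = 333674)
(R(239) + 3358674) + q = ((-1456 - 4*239) + 3358674) + 333674 = ((-1456 - 956) + 3358674) + 333674 = (-2412 + 3358674) + 333674 = 3356262 + 333674 = 3689936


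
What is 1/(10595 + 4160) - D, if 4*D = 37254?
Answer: -274841383/29510 ≈ -9313.5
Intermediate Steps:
D = 18627/2 (D = (1/4)*37254 = 18627/2 ≈ 9313.5)
1/(10595 + 4160) - D = 1/(10595 + 4160) - 1*18627/2 = 1/14755 - 18627/2 = -274841383/29510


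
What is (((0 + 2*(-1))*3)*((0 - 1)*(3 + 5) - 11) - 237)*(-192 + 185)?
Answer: 861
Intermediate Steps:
(((0 + 2*(-1))*3)*((0 - 1)*(3 + 5) - 11) - 237)*(-192 + 185) = (((0 - 2)*3)*(-1*8 - 11) - 237)*(-7) = ((-2*3)*(-8 - 11) - 237)*(-7) = (-6*(-19) - 237)*(-7) = (114 - 237)*(-7) = -123*(-7) = 861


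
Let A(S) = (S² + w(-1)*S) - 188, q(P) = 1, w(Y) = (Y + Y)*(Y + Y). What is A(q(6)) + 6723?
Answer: 6540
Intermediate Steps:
w(Y) = 4*Y² (w(Y) = (2*Y)*(2*Y) = 4*Y²)
A(S) = -188 + S² + 4*S (A(S) = (S² + (4*(-1)²)*S) - 188 = (S² + (4*1)*S) - 188 = (S² + 4*S) - 188 = -188 + S² + 4*S)
A(q(6)) + 6723 = (-188 + 1² + 4*1) + 6723 = (-188 + 1 + 4) + 6723 = -183 + 6723 = 6540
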